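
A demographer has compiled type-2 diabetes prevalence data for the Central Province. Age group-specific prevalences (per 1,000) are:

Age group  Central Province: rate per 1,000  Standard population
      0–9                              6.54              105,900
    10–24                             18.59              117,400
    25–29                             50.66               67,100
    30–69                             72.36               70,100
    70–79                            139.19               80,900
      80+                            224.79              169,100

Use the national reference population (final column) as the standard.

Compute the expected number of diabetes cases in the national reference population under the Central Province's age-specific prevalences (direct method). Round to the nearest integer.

Expected diabetes cases = Σ (standard pop × age-specific rate ÷ 1,000)
= 105,900×6.54/1,000 + 117,400×18.59/1,000 + 67,100×50.66/1,000 + 70,100×72.36/1,000 + 80,900×139.19/1,000 + 169,100×224.79/1,000
= 692.59 + 2182.47 + 3399.29 + 5072.44 + 11260.47 + 38011.99 = 60619.23.

60619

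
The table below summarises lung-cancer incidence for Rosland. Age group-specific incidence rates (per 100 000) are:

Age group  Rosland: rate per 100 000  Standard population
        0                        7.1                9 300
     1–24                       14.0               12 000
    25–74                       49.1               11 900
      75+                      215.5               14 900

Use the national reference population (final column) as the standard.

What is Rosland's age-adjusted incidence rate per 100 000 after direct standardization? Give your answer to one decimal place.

83.8

Standard total = 48 100; weights = 0.1933, 0.2495, 0.2474, 0.3098.
Standardized rate: 0.1933×7.1 + 0.2495×14.0 + 0.2474×49.1 + 0.3098×215.5 = 83.7686 per 100 000.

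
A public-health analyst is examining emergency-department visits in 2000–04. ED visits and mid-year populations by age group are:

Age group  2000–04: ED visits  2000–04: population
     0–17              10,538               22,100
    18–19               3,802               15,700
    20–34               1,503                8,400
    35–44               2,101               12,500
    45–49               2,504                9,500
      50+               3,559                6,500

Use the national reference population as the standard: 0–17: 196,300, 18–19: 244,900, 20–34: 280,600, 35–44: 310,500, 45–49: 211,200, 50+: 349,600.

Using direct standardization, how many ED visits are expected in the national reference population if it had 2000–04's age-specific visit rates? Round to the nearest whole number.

502392

Age-specific rates per 1,000 for 2000–04: 476.833, 242.166, 178.929, 168.080, 263.579, 547.538.
Expected ED visits = Σ (standard pop × age-specific rate ÷ 1,000)
= 196,300×476.833/1,000 + 244,900×242.166/1,000 + 280,600×178.929/1,000 + 310,500×168.080/1,000 + 211,200×263.579/1,000 + 349,600×547.538/1,000
= 93602.24 + 59306.36 + 50207.36 + 52188.84 + 55667.87 + 191419.45 = 502392.11.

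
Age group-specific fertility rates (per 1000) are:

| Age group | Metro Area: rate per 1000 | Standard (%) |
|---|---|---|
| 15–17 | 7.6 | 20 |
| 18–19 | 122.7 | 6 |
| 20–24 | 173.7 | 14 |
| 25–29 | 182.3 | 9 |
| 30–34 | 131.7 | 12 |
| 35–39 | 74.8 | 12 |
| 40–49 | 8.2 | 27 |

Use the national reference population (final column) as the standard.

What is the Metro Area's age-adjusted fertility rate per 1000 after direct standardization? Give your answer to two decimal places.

76.60

Standard weights: 0.20, 0.06, 0.14, 0.09, 0.12, 0.12, 0.27.
Standardized rate: 0.2000×7.6 + 0.0600×122.7 + 0.1400×173.7 + 0.0900×182.3 + 0.1200×131.7 + 0.1200×74.8 + 0.2700×8.2 = 76.6010 per 1000.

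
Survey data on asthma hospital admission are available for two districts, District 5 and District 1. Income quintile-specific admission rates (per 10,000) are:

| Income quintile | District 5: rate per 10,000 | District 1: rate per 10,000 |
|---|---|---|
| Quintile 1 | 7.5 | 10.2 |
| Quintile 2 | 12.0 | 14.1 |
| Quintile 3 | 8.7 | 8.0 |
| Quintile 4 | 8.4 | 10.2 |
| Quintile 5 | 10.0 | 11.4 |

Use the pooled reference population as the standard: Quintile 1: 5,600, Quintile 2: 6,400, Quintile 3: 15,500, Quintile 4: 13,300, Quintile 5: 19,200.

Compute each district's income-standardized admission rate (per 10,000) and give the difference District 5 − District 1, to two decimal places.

Standard total = 60,000; weights = 0.0933, 0.1067, 0.2583, 0.2217, 0.3200.
District 5: 0.0933×7.5 + 0.1067×12.0 + 0.2583×8.7 + 0.2217×8.4 + 0.3200×10.0 = 9.2895 per 10,000.
District 1: 0.0933×10.2 + 0.1067×14.1 + 0.2583×8.0 + 0.2217×10.2 + 0.3200×11.4 = 10.4317 per 10,000.
Difference = 9.2895 − 10.4317 = -1.1422.

-1.14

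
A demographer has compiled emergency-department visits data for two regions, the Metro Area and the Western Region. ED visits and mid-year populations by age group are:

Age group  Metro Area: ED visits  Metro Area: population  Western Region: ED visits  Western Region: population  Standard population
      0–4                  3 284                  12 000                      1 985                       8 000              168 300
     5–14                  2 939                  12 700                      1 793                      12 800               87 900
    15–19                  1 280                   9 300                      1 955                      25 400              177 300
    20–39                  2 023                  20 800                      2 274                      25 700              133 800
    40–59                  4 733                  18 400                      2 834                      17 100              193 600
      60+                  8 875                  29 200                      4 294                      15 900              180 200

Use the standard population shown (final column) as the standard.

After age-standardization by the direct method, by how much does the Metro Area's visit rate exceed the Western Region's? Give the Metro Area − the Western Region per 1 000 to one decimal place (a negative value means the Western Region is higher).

Age-specific rates per 1 000 for the Metro Area: 273.667, 231.417, 137.634, 97.260, 257.228, 303.938.
For the Western Region: 248.125, 140.078, 76.969, 88.482, 165.731, 270.063.
Standard total = 941 100; weights = 0.1788, 0.0934, 0.1884, 0.1422, 0.2057, 0.1915.
The Metro Area: 0.1788×273.667 + 0.0934×231.417 + 0.1884×137.634 + 0.1422×97.260 + 0.2057×257.228 + 0.1915×303.938 = 221.4267 per 1 000.
The Western Region: 0.1788×248.125 + 0.0934×140.078 + 0.1884×76.969 + 0.1422×88.482 + 0.2057×165.731 + 0.1915×270.063 = 170.3418 per 1 000.
Difference = 221.4267 − 170.3418 = 51.0850.

51.1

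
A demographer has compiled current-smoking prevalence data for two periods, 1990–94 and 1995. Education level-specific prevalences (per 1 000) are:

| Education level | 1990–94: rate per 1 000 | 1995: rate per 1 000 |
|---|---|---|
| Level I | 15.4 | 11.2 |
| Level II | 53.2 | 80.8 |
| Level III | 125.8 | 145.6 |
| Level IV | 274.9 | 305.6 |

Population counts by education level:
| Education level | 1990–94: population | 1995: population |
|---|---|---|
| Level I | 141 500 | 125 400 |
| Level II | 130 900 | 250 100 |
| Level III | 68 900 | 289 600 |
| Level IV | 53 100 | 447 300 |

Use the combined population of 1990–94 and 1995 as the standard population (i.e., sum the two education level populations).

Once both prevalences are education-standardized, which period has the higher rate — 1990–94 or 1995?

Combined standard total = 1 506 800; weights = 0.1771, 0.2529, 0.2379, 0.3321.
1990–94: 0.1771×15.4 + 0.2529×53.2 + 0.2379×125.8 + 0.3321×274.9 = 137.4029 per 1 000.
1995: 0.1771×11.2 + 0.2529×80.8 + 0.2379×145.6 + 0.3321×305.6 = 158.5439 per 1 000.

1995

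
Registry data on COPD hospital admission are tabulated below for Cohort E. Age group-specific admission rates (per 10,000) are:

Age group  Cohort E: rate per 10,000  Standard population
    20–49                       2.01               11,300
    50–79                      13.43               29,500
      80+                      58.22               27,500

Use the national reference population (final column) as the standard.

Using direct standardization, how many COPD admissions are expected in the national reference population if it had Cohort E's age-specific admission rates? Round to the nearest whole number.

Expected COPD admissions = Σ (standard pop × age-specific rate ÷ 10,000)
= 11,300×2.01/10,000 + 29,500×13.43/10,000 + 27,500×58.22/10,000
= 2.27 + 39.62 + 160.10 = 201.99.

202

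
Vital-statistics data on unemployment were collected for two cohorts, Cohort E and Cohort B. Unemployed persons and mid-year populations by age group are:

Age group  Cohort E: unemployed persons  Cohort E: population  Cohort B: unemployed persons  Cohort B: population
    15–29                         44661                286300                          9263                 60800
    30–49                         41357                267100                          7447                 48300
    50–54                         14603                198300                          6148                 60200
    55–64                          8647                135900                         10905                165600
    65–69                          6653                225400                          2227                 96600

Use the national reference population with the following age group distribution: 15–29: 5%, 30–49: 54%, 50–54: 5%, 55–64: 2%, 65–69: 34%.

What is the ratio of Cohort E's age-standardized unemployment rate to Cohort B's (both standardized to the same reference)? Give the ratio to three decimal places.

1.012

Age-specific rates per 1000 for Cohort E: 155.994, 154.837, 73.641, 63.628, 29.516.
For Cohort B: 152.352, 154.182, 102.126, 65.851, 23.054.
Standard weights: 0.05, 0.54, 0.05, 0.02, 0.34.
Cohort E: 0.0500×155.994 + 0.5400×154.837 + 0.0500×73.641 + 0.0200×63.628 + 0.3400×29.516 = 106.4019 per 1000.
Cohort B: 0.0500×152.352 + 0.5400×154.182 + 0.0500×102.126 + 0.0200×65.851 + 0.3400×23.054 = 105.1376 per 1000.
Ratio = 106.4019 ÷ 105.1376 = 1.01203.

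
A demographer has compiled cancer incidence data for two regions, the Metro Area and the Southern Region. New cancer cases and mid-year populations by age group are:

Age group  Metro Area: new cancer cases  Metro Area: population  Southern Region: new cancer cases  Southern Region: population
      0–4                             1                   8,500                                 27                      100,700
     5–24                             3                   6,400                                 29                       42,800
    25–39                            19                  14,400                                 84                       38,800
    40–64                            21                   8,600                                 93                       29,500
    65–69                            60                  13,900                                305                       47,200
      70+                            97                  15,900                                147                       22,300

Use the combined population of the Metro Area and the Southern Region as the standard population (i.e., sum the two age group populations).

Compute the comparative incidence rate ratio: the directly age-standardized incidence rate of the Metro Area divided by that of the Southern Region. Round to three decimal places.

Age-specific rates per 100,000 for the Metro Area: 11.76, 46.88, 131.94, 244.19, 431.65, 610.06.
For the Southern Region: 26.81, 67.76, 216.49, 315.25, 646.19, 659.19.
Combined standard total = 349,000; weights = 0.3129, 0.1410, 0.1524, 0.1092, 0.1751, 0.1095.
The Metro Area: 0.3129×11.76 + 0.1410×46.88 + 0.1524×131.94 + 0.1092×244.19 + 0.1751×431.65 + 0.1095×610.06 = 199.4051 per 100,000.
The Southern Region: 0.3129×26.81 + 0.1410×67.76 + 0.1524×216.49 + 0.1092×315.25 + 0.1751×646.19 + 0.1095×659.19 = 270.6402 per 100,000.
Ratio = 199.4051 ÷ 270.6402 = 0.73679.

0.737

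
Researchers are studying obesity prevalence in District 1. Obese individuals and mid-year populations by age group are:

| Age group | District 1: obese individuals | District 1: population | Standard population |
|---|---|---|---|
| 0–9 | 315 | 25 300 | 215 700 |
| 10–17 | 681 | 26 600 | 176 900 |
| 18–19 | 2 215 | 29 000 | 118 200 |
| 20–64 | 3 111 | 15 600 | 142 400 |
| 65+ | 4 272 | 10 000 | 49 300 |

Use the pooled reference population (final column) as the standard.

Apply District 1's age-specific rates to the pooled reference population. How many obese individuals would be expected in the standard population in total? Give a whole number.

Age-specific rates per 1 000 for District 1: 12.451, 25.602, 76.379, 199.423, 427.200.
Expected obese individuals = Σ (standard pop × age-specific rate ÷ 1 000)
= 215 700×12.451/1 000 + 176 900×25.602/1 000 + 118 200×76.379/1 000 + 142 400×199.423/1 000 + 49 300×427.200/1 000
= 2685.59 + 4528.91 + 9028.03 + 28397.85 + 21060.96 = 65701.34.

65701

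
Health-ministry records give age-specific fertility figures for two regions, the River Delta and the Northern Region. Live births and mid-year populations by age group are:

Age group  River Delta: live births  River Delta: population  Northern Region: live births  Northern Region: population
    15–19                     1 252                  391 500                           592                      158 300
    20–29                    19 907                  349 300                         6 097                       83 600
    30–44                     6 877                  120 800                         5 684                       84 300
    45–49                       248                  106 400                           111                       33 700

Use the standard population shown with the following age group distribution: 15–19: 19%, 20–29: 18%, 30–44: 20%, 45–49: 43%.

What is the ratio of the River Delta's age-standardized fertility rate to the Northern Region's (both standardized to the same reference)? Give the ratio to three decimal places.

0.809

Age-specific rates per 1 000 for the River Delta: 3.198, 56.991, 56.929, 2.331.
For the Northern Region: 3.740, 72.931, 67.426, 3.294.
Standard weights: 0.19, 0.18, 0.20, 0.43.
The River Delta: 0.1900×3.198 + 0.1800×56.991 + 0.2000×56.929 + 0.4300×2.331 = 23.2540 per 1 000.
The Northern Region: 0.1900×3.740 + 0.1800×72.931 + 0.2000×67.426 + 0.4300×3.294 = 28.7396 per 1 000.
Ratio = 23.2540 ÷ 28.7396 = 0.80913.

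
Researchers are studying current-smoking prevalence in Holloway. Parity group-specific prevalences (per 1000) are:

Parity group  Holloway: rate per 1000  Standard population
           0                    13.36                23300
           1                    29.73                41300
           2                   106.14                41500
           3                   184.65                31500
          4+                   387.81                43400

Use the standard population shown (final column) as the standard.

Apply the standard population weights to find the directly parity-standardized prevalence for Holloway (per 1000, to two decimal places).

Standard total = 181000; weights = 0.1287, 0.2282, 0.2293, 0.1740, 0.2398.
Standardized rate: 0.1287×13.36 + 0.2282×29.73 + 0.2293×106.14 + 0.1740×184.65 + 0.2398×387.81 = 157.9634 per 1000.

157.96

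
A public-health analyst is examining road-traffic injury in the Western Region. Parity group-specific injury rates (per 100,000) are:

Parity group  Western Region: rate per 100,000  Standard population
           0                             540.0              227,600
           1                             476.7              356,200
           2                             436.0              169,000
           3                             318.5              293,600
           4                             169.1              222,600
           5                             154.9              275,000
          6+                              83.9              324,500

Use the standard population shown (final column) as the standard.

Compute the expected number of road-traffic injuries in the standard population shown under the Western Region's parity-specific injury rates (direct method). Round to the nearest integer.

5674

Expected road-traffic injuries = Σ (standard pop × parity-specific rate ÷ 100,000)
= 227,600×540.0/100,000 + 356,200×476.7/100,000 + 169,000×436.0/100,000 + 293,600×318.5/100,000 + 222,600×169.1/100,000 + 275,000×154.9/100,000 + 324,500×83.9/100,000
= 1229.04 + 1698.01 + 736.84 + 935.12 + 376.42 + 425.98 + 272.26 = 5673.65.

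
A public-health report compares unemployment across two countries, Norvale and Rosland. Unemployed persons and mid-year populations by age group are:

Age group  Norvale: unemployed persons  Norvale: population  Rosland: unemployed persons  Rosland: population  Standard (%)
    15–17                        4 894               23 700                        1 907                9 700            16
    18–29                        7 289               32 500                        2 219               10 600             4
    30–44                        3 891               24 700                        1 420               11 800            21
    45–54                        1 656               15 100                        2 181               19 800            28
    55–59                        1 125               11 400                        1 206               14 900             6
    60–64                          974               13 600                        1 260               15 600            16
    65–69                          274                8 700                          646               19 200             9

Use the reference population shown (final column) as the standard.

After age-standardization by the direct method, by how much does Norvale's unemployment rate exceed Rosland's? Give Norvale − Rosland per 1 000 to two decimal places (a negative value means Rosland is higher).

9.26

Age-specific rates per 1 000 for Norvale: 206.498, 224.277, 157.530, 109.669, 98.684, 71.618, 31.494.
For Rosland: 196.598, 209.340, 120.339, 110.152, 80.940, 80.769, 33.646.
Standard weights: 0.16, 0.04, 0.21, 0.28, 0.06, 0.16, 0.09.
Norvale: 0.1600×206.498 + 0.0400×224.277 + 0.2100×157.530 + 0.2800×109.669 + 0.0600×98.684 + 0.1600×71.618 + 0.0900×31.494 = 126.0138 per 1 000.
Rosland: 0.1600×196.598 + 0.0400×209.340 + 0.2100×120.339 + 0.2800×110.152 + 0.0600×80.940 + 0.1600×80.769 + 0.0900×33.646 = 116.7504 per 1 000.
Difference = 126.0138 − 116.7504 = 9.2633.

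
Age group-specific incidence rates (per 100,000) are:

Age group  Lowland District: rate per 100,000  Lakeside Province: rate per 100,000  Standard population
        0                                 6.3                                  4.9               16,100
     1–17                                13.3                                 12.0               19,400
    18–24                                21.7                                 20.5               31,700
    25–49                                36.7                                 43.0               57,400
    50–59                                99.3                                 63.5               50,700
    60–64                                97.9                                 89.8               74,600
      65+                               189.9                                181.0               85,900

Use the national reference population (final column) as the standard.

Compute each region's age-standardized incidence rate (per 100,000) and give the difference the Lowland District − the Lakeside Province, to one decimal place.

8.7

Standard total = 335,800; weights = 0.0479, 0.0578, 0.0944, 0.1709, 0.1510, 0.2222, 0.2558.
The Lowland District: 0.0479×6.3 + 0.0578×13.3 + 0.0944×21.7 + 0.1709×36.7 + 0.1510×99.3 + 0.2222×97.9 + 0.2558×189.9 = 94.7117 per 100,000.
The Lakeside Province: 0.0479×4.9 + 0.0578×12.0 + 0.0944×20.5 + 0.1709×43.0 + 0.1510×63.5 + 0.2222×89.8 + 0.2558×181.0 = 86.0517 per 100,000.
Difference = 94.7117 − 86.0517 = 8.6599.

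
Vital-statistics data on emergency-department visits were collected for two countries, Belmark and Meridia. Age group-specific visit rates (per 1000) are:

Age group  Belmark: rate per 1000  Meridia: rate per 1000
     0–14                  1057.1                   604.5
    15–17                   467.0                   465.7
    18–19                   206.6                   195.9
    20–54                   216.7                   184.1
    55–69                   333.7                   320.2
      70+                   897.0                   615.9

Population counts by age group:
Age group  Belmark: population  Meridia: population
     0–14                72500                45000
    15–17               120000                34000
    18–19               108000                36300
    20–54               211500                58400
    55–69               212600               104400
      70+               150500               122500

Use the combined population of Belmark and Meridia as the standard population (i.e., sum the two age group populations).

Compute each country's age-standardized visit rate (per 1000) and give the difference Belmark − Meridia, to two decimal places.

Combined standard total = 1275700; weights = 0.0921, 0.1207, 0.1131, 0.2116, 0.2485, 0.2140.
Belmark: 0.0921×1057.1 + 0.1207×467.0 + 0.1131×206.6 + 0.2116×216.7 + 0.2485×333.7 + 0.2140×897.0 = 497.8372 per 1000.
Meridia: 0.0921×604.5 + 0.1207×465.7 + 0.1131×195.9 + 0.2116×184.1 + 0.2485×320.2 + 0.2140×615.9 = 384.3753 per 1000.
Difference = 497.8372 − 384.3753 = 113.4618.

113.46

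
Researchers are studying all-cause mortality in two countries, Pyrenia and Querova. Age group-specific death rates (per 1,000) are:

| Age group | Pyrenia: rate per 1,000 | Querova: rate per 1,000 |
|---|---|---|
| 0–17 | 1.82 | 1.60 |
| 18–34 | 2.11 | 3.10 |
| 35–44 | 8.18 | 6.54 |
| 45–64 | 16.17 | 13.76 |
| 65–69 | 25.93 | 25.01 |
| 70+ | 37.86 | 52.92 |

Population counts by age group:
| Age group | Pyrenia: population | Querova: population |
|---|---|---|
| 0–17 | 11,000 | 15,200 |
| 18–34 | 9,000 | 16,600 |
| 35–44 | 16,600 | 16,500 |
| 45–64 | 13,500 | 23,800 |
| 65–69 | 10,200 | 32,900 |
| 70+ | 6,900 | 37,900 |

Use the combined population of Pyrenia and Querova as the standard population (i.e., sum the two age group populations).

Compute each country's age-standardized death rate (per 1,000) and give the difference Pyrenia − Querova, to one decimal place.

-2.4

Combined standard total = 210,100; weights = 0.1247, 0.1218, 0.1575, 0.1775, 0.2051, 0.2132.
Pyrenia: 0.1247×1.82 + 0.1218×2.11 + 0.1575×8.18 + 0.1775×16.17 + 0.2051×25.93 + 0.2132×37.86 = 18.0357 per 1,000.
Querova: 0.1247×1.60 + 0.1218×3.10 + 0.1575×6.54 + 0.1775×13.76 + 0.2051×25.01 + 0.2132×52.92 = 20.4652 per 1,000.
Difference = 18.0357 − 20.4652 = -2.4295.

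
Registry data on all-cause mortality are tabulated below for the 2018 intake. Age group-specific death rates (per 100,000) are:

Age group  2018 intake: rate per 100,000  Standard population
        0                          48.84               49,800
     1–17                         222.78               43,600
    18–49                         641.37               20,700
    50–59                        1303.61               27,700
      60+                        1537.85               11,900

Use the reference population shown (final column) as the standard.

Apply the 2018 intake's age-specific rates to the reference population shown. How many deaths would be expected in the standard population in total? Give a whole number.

Expected deaths = Σ (standard pop × age-specific rate ÷ 100,000)
= 49,800×48.84/100,000 + 43,600×222.78/100,000 + 20,700×641.37/100,000 + 27,700×1303.61/100,000 + 11,900×1537.85/100,000
= 24.32 + 97.13 + 132.76 + 361.10 + 183.00 = 798.32.

798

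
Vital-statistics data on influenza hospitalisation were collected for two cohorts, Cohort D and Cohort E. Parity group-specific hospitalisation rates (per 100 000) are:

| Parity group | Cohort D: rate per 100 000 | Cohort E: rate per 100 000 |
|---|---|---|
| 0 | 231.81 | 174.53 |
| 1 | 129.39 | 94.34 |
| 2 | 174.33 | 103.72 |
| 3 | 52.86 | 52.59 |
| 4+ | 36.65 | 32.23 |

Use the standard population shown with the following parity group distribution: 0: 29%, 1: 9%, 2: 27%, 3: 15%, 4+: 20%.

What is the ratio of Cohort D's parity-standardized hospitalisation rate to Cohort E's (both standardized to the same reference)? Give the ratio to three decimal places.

1.392

Standard weights: 0.29, 0.09, 0.27, 0.15, 0.20.
Cohort D: 0.2900×231.81 + 0.0900×129.39 + 0.2700×174.33 + 0.1500×52.86 + 0.2000×36.65 = 141.1981 per 100 000.
Cohort E: 0.2900×174.53 + 0.0900×94.34 + 0.2700×103.72 + 0.1500×52.59 + 0.2000×32.23 = 101.4432 per 100 000.
Ratio = 141.1981 ÷ 101.4432 = 1.39189.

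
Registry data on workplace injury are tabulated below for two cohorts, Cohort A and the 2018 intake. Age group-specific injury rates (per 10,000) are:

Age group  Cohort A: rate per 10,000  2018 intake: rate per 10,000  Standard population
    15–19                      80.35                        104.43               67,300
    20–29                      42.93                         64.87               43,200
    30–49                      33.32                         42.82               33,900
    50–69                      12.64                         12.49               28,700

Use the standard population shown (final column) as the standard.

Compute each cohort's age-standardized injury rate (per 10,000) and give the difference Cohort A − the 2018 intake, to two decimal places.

Standard total = 173,100; weights = 0.3888, 0.2496, 0.1958, 0.1658.
Cohort A: 0.3888×80.35 + 0.2496×42.93 + 0.1958×33.32 + 0.1658×12.64 = 50.5745 per 10,000.
The 2018 intake: 0.3888×104.43 + 0.2496×64.87 + 0.1958×42.82 + 0.1658×12.49 = 67.2477 per 10,000.
Difference = 50.5745 − 67.2477 = -16.6732.

-16.67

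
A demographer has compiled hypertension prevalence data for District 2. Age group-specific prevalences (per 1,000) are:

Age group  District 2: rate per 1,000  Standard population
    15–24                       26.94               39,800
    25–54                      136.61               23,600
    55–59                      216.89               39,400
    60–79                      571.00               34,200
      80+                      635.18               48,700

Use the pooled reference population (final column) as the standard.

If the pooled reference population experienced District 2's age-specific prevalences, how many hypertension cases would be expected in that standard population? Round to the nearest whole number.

63303

Expected hypertension cases = Σ (standard pop × age-specific rate ÷ 1,000)
= 39,800×26.94/1,000 + 23,600×136.61/1,000 + 39,400×216.89/1,000 + 34,200×571.00/1,000 + 48,700×635.18/1,000
= 1072.21 + 3224.00 + 8545.47 + 19528.20 + 30933.27 = 63303.14.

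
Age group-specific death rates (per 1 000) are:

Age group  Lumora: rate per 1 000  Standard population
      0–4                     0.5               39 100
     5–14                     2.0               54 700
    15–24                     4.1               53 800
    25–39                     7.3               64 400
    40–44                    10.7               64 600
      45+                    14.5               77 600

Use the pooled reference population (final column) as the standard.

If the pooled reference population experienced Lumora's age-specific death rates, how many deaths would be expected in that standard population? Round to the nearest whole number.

Expected deaths = Σ (standard pop × age-specific rate ÷ 1 000)
= 39 100×0.5/1 000 + 54 700×2.0/1 000 + 53 800×4.1/1 000 + 64 400×7.3/1 000 + 64 600×10.7/1 000 + 77 600×14.5/1 000
= 19.55 + 109.40 + 220.58 + 470.12 + 691.22 + 1125.20 = 2636.07.

2636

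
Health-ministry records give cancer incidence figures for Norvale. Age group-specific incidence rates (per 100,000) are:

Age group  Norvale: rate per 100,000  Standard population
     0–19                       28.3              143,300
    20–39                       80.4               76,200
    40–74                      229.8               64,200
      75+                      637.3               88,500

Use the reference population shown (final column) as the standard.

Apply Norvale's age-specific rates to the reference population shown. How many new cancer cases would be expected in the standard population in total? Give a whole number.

Expected new cancer cases = Σ (standard pop × age-specific rate ÷ 100,000)
= 143,300×28.3/100,000 + 76,200×80.4/100,000 + 64,200×229.8/100,000 + 88,500×637.3/100,000
= 40.55 + 61.26 + 147.53 + 564.01 = 813.36.

813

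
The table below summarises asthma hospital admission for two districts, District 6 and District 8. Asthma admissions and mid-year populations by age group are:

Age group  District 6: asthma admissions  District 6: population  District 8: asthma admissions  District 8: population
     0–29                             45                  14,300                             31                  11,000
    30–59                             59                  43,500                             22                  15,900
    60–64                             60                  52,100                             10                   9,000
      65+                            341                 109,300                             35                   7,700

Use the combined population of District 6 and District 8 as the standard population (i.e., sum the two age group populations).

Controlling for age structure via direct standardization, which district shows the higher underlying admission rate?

Age-specific rates per 10,000 for District 6: 31.47, 13.56, 11.52, 31.20.
For District 8: 28.18, 13.84, 11.11, 45.45.
Combined standard total = 262,800; weights = 0.0963, 0.2260, 0.2325, 0.4452.
District 6: 0.0963×31.47 + 0.2260×13.56 + 0.2325×11.52 + 0.4452×31.20 = 22.6624 per 10,000.
District 8: 0.0963×28.18 + 0.2260×13.84 + 0.2325×11.11 + 0.4452×45.45 = 28.6604 per 10,000.
The crude rates (23.04 vs 22.48) would put District 6 higher, but that reflects its age composition; once standardized to a common age structure, District 8 has the higher underlying rate.

District 8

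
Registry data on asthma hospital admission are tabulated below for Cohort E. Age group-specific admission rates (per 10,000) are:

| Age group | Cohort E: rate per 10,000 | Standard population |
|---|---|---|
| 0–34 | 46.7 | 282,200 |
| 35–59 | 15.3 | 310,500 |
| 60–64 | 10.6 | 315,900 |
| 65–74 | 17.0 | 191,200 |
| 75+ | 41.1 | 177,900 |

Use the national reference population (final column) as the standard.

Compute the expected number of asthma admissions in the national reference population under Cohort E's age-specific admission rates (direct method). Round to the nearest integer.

3184

Expected asthma admissions = Σ (standard pop × age-specific rate ÷ 10,000)
= 282,200×46.7/10,000 + 310,500×15.3/10,000 + 315,900×10.6/10,000 + 191,200×17.0/10,000 + 177,900×41.1/10,000
= 1317.87 + 475.06 + 334.85 + 325.04 + 731.17 = 3184.00.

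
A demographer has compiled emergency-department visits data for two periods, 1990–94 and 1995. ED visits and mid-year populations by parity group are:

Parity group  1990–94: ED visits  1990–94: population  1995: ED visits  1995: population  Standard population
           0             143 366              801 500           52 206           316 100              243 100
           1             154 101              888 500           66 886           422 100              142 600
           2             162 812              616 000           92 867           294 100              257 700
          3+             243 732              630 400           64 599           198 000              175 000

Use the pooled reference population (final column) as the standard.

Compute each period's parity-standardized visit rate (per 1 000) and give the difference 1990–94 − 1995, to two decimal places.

Parity-specific rates per 1 000 for 1990–94: 178.872, 173.440, 264.305, 386.631.
For 1995: 165.157, 158.460, 315.767, 326.258.
Standard total = 818 400; weights = 0.2970, 0.1742, 0.3149, 0.2138.
1990–94: 0.2970×178.872 + 0.1742×173.440 + 0.3149×264.305 + 0.2138×386.631 = 249.2523 per 1 000.
1995: 0.2970×165.157 + 0.1742×158.460 + 0.3149×315.767 + 0.2138×326.258 = 245.8628 per 1 000.
Difference = 249.2523 − 245.8628 = 3.3895.

3.39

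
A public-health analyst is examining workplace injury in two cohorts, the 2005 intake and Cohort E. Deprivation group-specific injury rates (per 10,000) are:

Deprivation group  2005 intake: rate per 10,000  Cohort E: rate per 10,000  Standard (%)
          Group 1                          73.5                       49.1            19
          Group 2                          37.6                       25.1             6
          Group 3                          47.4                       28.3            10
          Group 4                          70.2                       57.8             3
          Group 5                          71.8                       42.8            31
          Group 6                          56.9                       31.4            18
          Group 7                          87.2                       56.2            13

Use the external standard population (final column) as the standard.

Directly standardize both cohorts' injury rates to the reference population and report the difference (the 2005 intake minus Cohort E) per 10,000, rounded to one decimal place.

Standard weights: 0.19, 0.06, 0.10, 0.03, 0.31, 0.18, 0.13.
The 2005 intake: 0.1900×73.5 + 0.0600×37.6 + 0.1000×47.4 + 0.0300×70.2 + 0.3100×71.8 + 0.1800×56.9 + 0.1300×87.2 = 66.9030 per 10,000.
Cohort E: 0.1900×49.1 + 0.0600×25.1 + 0.1000×28.3 + 0.0300×57.8 + 0.3100×42.8 + 0.1800×31.4 + 0.1300×56.2 = 41.6250 per 10,000.
Difference = 66.9030 − 41.6250 = 25.2780.

25.3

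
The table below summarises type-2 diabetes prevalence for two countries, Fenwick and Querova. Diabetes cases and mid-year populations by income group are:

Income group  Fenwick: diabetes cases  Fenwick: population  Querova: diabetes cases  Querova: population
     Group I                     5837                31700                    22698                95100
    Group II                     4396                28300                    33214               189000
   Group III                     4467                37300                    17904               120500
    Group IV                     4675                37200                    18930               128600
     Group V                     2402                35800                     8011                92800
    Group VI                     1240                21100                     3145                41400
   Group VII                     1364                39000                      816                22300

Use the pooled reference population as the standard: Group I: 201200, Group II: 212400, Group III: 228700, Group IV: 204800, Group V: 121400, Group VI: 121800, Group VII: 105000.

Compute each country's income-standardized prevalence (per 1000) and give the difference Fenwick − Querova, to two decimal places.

Income-specific rates per 1000 for Fenwick: 184.132, 155.336, 119.759, 125.672, 67.095, 58.768, 34.974.
For Querova: 238.675, 175.735, 148.581, 147.201, 86.325, 75.966, 36.592.
Standard total = 1195300; weights = 0.1683, 0.1777, 0.1913, 0.1713, 0.1016, 0.1019, 0.0878.
Fenwick: 0.1683×184.132 + 0.1777×155.336 + 0.1913×119.759 + 0.1713×125.672 + 0.1016×67.095 + 0.1019×58.768 + 0.0878×34.974 = 118.9181 per 1000.
Querova: 0.1683×238.675 + 0.1777×175.735 + 0.1913×148.581 + 0.1713×147.201 + 0.1016×86.325 + 0.1019×75.966 + 0.0878×36.592 = 144.7750 per 1000.
Difference = 118.9181 − 144.7750 = -25.8569.

-25.86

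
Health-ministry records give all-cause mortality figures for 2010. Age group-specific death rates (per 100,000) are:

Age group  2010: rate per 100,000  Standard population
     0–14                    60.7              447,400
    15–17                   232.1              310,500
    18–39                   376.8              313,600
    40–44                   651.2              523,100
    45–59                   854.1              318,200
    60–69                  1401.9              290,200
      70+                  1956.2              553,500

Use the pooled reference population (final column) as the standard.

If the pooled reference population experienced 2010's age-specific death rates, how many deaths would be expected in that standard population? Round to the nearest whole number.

23194

Expected deaths = Σ (standard pop × age-specific rate ÷ 100,000)
= 447,400×60.7/100,000 + 310,500×232.1/100,000 + 313,600×376.8/100,000 + 523,100×651.2/100,000 + 318,200×854.1/100,000 + 290,200×1401.9/100,000 + 553,500×1956.2/100,000
= 271.57 + 720.67 + 1181.64 + 3406.43 + 2717.75 + 4068.31 + 10827.57 = 23193.94.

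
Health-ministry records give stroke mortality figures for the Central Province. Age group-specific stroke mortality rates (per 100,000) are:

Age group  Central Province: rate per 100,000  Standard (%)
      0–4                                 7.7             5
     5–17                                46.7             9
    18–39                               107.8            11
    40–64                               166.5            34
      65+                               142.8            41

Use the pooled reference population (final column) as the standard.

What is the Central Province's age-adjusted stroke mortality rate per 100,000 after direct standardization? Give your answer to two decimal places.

Standard weights: 0.05, 0.09, 0.11, 0.34, 0.41.
Standardized rate: 0.0500×7.7 + 0.0900×46.7 + 0.1100×107.8 + 0.3400×166.5 + 0.4100×142.8 = 131.6040 per 100,000.

131.60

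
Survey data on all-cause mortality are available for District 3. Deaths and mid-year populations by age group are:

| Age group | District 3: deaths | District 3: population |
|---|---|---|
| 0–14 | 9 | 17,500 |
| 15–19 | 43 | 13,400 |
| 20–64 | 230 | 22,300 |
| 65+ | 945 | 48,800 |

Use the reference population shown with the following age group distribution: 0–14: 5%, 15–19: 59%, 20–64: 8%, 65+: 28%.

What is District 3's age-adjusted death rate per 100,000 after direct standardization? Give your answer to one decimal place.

Age-specific rates per 100,000 for District 3: 51.43, 320.90, 1031.39, 1936.48.
Standard weights: 0.05, 0.59, 0.08, 0.28.
Standardized rate: 0.0500×51.43 + 0.5900×320.90 + 0.0800×1031.39 + 0.2800×1936.48 = 816.6241 per 100,000.

816.6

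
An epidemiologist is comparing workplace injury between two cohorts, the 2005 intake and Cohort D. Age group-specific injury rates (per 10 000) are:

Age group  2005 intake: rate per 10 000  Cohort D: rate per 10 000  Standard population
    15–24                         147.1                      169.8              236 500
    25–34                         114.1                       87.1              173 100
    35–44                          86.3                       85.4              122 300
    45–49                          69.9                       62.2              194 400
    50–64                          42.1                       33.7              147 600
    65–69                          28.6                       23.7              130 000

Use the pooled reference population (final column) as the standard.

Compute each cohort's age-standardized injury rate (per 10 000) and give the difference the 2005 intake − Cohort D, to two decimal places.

Standard total = 1 003 900; weights = 0.2356, 0.1724, 0.1218, 0.1936, 0.1470, 0.1295.
The 2005 intake: 0.2356×147.1 + 0.1724×114.1 + 0.1218×86.3 + 0.1936×69.9 + 0.1470×42.1 + 0.1295×28.6 = 88.2706 per 10 000.
Cohort D: 0.2356×169.8 + 0.1724×87.1 + 0.1218×85.4 + 0.1936×62.2 + 0.1470×33.7 + 0.1295×23.7 = 85.4925 per 10 000.
Difference = 88.2706 − 85.4925 = 2.7781.

2.78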